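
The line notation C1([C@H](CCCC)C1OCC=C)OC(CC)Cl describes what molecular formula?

Heavy atoms from the SMILES: 13 C, 1 Cl, 2 O.
Implicit hydrogens by atom environment:
  6 × C: 2 H each → 12
  5 × C: 1 H each → 5
  2 × C: 3 H each → 6
  2 × O: no H
  1 × Cl: no H
  Total hydrogens = 23.
Molecular formula: C13H23ClO2

C13H23ClO2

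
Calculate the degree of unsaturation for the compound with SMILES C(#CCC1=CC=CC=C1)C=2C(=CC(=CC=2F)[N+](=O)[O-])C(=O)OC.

Molecular formula from the SMILES: C17H12FNO4.
DoU = (2C + 2 + N − H − X)/2 = (2·17 + 2 + 1 − 12 − 1)/2 = 24/2 = 12.
(Structurally: 2 ring(s) + 10 π bond(s) = 12.)

12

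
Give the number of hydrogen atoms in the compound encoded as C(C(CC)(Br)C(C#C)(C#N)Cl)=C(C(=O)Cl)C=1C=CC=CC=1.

12

Hydrogens are implicit in SMILES; fill each atom to its normal valence:
  6 × C: no H
  5 × C (aromatic): 1 H each → 5
  2 × C: 1 H each → 2
  2 × Cl: no H
  1 × Br: no H
  1 × C: 3 H
  1 × C: 2 H
  1 × C (aromatic): no H
  1 × N: no H
  1 × O: no H
  Total hydrogens = 12.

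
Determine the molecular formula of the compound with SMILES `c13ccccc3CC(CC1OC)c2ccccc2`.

Heavy atoms from the SMILES: 17 C, 1 O.
Implicit hydrogens by atom environment:
  9 × C (aromatic): 1 H each → 9
  3 × C (aromatic): no H
  2 × C: 2 H each → 4
  2 × C: 1 H each → 2
  1 × C: 3 H
  1 × O: no H
  Total hydrogens = 18.
Molecular formula: C17H18O

C17H18O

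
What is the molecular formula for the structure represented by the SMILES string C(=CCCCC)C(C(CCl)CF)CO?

C11H20ClFO

Heavy atoms from the SMILES: 11 C, 1 Cl, 1 F, 1 O.
Implicit hydrogens by atom environment:
  6 × C: 2 H each → 12
  4 × C: 1 H each → 4
  1 × C: 3 H
  1 × Cl: no H
  1 × F: no H
  1 × O: 1 H
  Total hydrogens = 20.
Molecular formula: C11H20ClFO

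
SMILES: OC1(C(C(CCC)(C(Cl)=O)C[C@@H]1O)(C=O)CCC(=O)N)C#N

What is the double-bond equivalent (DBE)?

6

Molecular formula from the SMILES: C14H19ClN2O5.
DoU = (2C + 2 + N − H − X)/2 = (2·14 + 2 + 2 − 19 − 1)/2 = 12/2 = 6.
(Structurally: 1 ring(s) + 5 π bond(s) = 6.)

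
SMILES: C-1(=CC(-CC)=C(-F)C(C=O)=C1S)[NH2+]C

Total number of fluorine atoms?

1

The symbol for fluorine appears 1 time in the SMILES.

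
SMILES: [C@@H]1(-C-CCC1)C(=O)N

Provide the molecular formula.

Heavy atoms from the SMILES: 6 C, 1 N, 1 O.
Implicit hydrogens by atom environment:
  4 × C: 2 H each → 8
  1 × C: 1 H
  1 × C: no H
  1 × N: 2 H
  1 × O: no H
  Total hydrogens = 11.
Molecular formula: C6H11NO

C6H11NO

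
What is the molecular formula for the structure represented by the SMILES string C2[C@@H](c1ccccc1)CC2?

C10H12

Heavy atoms from the SMILES: 10 C.
Implicit hydrogens by atom environment:
  5 × C (aromatic): 1 H each → 5
  3 × C: 2 H each → 6
  1 × C: 1 H
  1 × C (aromatic): no H
  Total hydrogens = 12.
Molecular formula: C10H12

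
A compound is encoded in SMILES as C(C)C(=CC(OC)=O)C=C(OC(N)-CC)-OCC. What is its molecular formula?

C13H23NO4

Heavy atoms from the SMILES: 13 C, 1 N, 4 O.
Implicit hydrogens by atom environment:
  4 × C: 3 H each → 12
  4 × O: no H
  3 × C: 2 H each → 6
  3 × C: 1 H each → 3
  3 × C: no H
  1 × N: 2 H
  Total hydrogens = 23.
Molecular formula: C13H23NO4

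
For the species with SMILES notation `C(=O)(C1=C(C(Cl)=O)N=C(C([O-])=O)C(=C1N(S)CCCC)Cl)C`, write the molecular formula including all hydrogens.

C13H13Cl2N2O4S-

Heavy atoms from the SMILES: 13 C, 2 Cl, 2 N, 4 O, 1 S.
Implicit hydrogens by atom environment:
  5 × C (aromatic): no H
  3 × C: 2 H each → 6
  3 × C: no H
  3 × O: no H
  2 × C: 3 H each → 6
  2 × Cl: no H
  1 × N (aromatic): no H
  1 × N: no H
  1 × O (charge -1): no H
  1 × S: 1 H
  Total hydrogens = 13.
Net charge -1.
Molecular formula: C13H13Cl2N2O4S-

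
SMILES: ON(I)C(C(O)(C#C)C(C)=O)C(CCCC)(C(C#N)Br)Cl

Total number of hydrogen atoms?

Hydrogens are implicit in SMILES; fill each atom to its normal valence:
  5 × C: no H
  3 × C: 2 H each → 6
  3 × C: 1 H each → 3
  2 × C: 3 H each → 6
  2 × N: no H
  2 × O: 1 H each → 2
  1 × Br: no H
  1 × Cl: no H
  1 × I: no H
  1 × O: no H
  Total hydrogens = 17.

17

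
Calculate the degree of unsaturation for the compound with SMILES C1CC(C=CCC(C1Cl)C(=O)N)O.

Molecular formula from the SMILES: C9H14ClNO2.
DoU = (2C + 2 + N − H − X)/2 = (2·9 + 2 + 1 − 14 − 1)/2 = 6/2 = 3.
(Structurally: 1 ring(s) + 2 π bond(s) = 3.)

3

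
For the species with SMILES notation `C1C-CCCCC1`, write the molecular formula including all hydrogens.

Heavy atoms from the SMILES: 7 C.
Implicit hydrogens by atom environment:
  7 × C: 2 H each → 14
  Total hydrogens = 14.
Molecular formula: C7H14

C7H14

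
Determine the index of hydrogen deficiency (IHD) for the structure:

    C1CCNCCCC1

Molecular formula from the SMILES: C7H15N.
DoU = (2C + 2 + N − H − X)/2 = (2·7 + 2 + 1 − 15 − 0)/2 = 2/2 = 1.
(Structurally: 1 ring(s) + 0 π bond(s) = 1.)

1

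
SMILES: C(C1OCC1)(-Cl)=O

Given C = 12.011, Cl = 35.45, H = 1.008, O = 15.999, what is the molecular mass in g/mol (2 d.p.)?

Molecular formula: C4H5ClO2.
M = 4×12.011 + 1×35.45 + 5×1.008 + 2×15.999 = 120.53 g/mol.

120.53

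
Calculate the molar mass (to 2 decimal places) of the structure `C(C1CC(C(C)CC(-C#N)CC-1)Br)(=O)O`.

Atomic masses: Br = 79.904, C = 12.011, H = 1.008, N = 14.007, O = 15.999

274.16

Molecular formula: C11H16BrNO2.
M = 1×79.904 + 11×12.011 + 16×1.008 + 1×14.007 + 2×15.999 = 274.16 g/mol.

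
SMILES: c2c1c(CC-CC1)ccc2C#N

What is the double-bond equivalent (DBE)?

Molecular formula from the SMILES: C11H11N.
DoU = (2C + 2 + N − H − X)/2 = (2·11 + 2 + 1 − 11 − 0)/2 = 14/2 = 7.
(Structurally: 2 ring(s) + 5 π bond(s) = 7.)

7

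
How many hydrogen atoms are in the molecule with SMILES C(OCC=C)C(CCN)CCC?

21

Hydrogens are implicit in SMILES; fill each atom to its normal valence:
  7 × C: 2 H each → 14
  2 × C: 1 H each → 2
  1 × C: 3 H
  1 × N: 2 H
  1 × O: no H
  Total hydrogens = 21.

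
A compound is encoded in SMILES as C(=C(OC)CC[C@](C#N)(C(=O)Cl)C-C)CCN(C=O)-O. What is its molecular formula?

Heavy atoms from the SMILES: 13 C, 1 Cl, 2 N, 4 O.
Implicit hydrogens by atom environment:
  5 × C: 2 H each → 10
  4 × C: no H
  3 × O: no H
  2 × C: 3 H each → 6
  2 × C: 1 H each → 2
  2 × N: no H
  1 × Cl: no H
  1 × O: 1 H
  Total hydrogens = 19.
Molecular formula: C13H19ClN2O4

C13H19ClN2O4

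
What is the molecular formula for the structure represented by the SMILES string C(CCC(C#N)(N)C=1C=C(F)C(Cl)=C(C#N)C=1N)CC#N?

C14H13ClFN5

Heavy atoms from the SMILES: 14 C, 1 Cl, 1 F, 5 N.
Implicit hydrogens by atom environment:
  5 × C (aromatic): no H
  4 × C: 2 H each → 8
  4 × C: no H
  3 × N: no H
  2 × N: 2 H each → 4
  1 × C (aromatic): 1 H
  1 × Cl: no H
  1 × F: no H
  Total hydrogens = 13.
Molecular formula: C14H13ClFN5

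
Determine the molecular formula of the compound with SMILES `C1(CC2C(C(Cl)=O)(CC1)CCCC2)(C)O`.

C12H19ClO2

Heavy atoms from the SMILES: 12 C, 1 Cl, 2 O.
Implicit hydrogens by atom environment:
  7 × C: 2 H each → 14
  3 × C: no H
  1 × C: 3 H
  1 × C: 1 H
  1 × Cl: no H
  1 × O: 1 H
  1 × O: no H
  Total hydrogens = 19.
Molecular formula: C12H19ClO2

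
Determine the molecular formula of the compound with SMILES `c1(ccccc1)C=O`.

Heavy atoms from the SMILES: 7 C, 1 O.
Implicit hydrogens by atom environment:
  5 × C (aromatic): 1 H each → 5
  1 × C: 1 H
  1 × C (aromatic): no H
  1 × O: no H
  Total hydrogens = 6.
Molecular formula: C7H6O

C7H6O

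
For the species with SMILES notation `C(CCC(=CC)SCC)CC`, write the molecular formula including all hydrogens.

C10H20S

Heavy atoms from the SMILES: 10 C, 1 S.
Implicit hydrogens by atom environment:
  5 × C: 2 H each → 10
  3 × C: 3 H each → 9
  1 × C: 1 H
  1 × C: no H
  1 × S: no H
  Total hydrogens = 20.
Molecular formula: C10H20S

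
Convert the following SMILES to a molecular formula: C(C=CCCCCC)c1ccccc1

Heavy atoms from the SMILES: 14 C.
Implicit hydrogens by atom environment:
  5 × C: 2 H each → 10
  5 × C (aromatic): 1 H each → 5
  2 × C: 1 H each → 2
  1 × C: 3 H
  1 × C (aromatic): no H
  Total hydrogens = 20.
Molecular formula: C14H20

C14H20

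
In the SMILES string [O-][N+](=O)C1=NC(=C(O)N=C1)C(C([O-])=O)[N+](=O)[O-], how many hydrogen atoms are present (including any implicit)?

3

Hydrogens are implicit in SMILES; fill each atom to its normal valence:
  3 × C (aromatic): no H
  3 × O: no H
  3 × O (charge -1): no H
  2 × N (aromatic): no H
  2 × N (charge +1): no H
  1 × C (aromatic): 1 H
  1 × C: 1 H
  1 × C: no H
  1 × O: 1 H
  Total hydrogens = 3.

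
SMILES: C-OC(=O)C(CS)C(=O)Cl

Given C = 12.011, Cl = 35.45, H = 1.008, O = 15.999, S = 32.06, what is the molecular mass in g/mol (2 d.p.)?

Molecular formula: C5H7ClO3S.
M = 5×12.011 + 1×35.45 + 7×1.008 + 3×15.999 + 1×32.06 = 182.62 g/mol.

182.62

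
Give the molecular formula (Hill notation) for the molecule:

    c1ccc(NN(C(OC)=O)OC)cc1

Heavy atoms from the SMILES: 9 C, 2 N, 3 O.
Implicit hydrogens by atom environment:
  5 × C (aromatic): 1 H each → 5
  3 × O: no H
  2 × C: 3 H each → 6
  1 × C: no H
  1 × C (aromatic): no H
  1 × N: 1 H
  1 × N: no H
  Total hydrogens = 12.
Molecular formula: C9H12N2O3

C9H12N2O3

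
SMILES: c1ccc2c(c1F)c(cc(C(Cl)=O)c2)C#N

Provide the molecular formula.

C12H5ClFNO

Heavy atoms from the SMILES: 12 C, 1 Cl, 1 F, 1 N, 1 O.
Implicit hydrogens by atom environment:
  5 × C (aromatic): 1 H each → 5
  5 × C (aromatic): no H
  2 × C: no H
  1 × Cl: no H
  1 × F: no H
  1 × N: no H
  1 × O: no H
  Total hydrogens = 5.
Molecular formula: C12H5ClFNO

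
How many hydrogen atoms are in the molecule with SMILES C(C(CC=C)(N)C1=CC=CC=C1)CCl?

16

Hydrogens are implicit in SMILES; fill each atom to its normal valence:
  5 × C (aromatic): 1 H each → 5
  4 × C: 2 H each → 8
  1 × C: 1 H
  1 × C: no H
  1 × C (aromatic): no H
  1 × Cl: no H
  1 × N: 2 H
  Total hydrogens = 16.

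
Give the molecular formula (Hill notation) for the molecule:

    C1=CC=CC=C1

C6H6

Heavy atoms from the SMILES: 6 C.
Implicit hydrogens by atom environment:
  6 × C (aromatic): 1 H each → 6
  Total hydrogens = 6.
Molecular formula: C6H6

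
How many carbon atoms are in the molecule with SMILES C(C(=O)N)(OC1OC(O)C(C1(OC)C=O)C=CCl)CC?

The symbol for carbon appears 12 times in the SMILES. (Cl is a single chlorine, not C + l.)

12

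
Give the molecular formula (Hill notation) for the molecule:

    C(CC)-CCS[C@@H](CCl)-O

C7H15ClOS

Heavy atoms from the SMILES: 7 C, 1 Cl, 1 O, 1 S.
Implicit hydrogens by atom environment:
  5 × C: 2 H each → 10
  1 × C: 3 H
  1 × C: 1 H
  1 × Cl: no H
  1 × O: 1 H
  1 × S: no H
  Total hydrogens = 15.
Molecular formula: C7H15ClOS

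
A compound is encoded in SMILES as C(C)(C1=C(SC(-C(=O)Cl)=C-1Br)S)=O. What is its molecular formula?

Heavy atoms from the SMILES: 1 Br, 7 C, 1 Cl, 2 O, 2 S.
Implicit hydrogens by atom environment:
  4 × C (aromatic): no H
  2 × C: no H
  2 × O: no H
  1 × Br: no H
  1 × C: 3 H
  1 × Cl: no H
  1 × S: 1 H
  1 × S (aromatic): no H
  Total hydrogens = 4.
Molecular formula: C7H4BrClO2S2

C7H4BrClO2S2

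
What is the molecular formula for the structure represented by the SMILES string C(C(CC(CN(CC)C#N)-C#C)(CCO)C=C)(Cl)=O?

C14H19ClN2O2

Heavy atoms from the SMILES: 14 C, 1 Cl, 2 N, 2 O.
Implicit hydrogens by atom environment:
  6 × C: 2 H each → 12
  4 × C: no H
  3 × C: 1 H each → 3
  2 × N: no H
  1 × C: 3 H
  1 × Cl: no H
  1 × O: 1 H
  1 × O: no H
  Total hydrogens = 19.
Molecular formula: C14H19ClN2O2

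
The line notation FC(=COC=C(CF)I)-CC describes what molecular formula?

C7H9F2IO

Heavy atoms from the SMILES: 7 C, 2 F, 1 I, 1 O.
Implicit hydrogens by atom environment:
  2 × C: 2 H each → 4
  2 × C: 1 H each → 2
  2 × C: no H
  2 × F: no H
  1 × C: 3 H
  1 × I: no H
  1 × O: no H
  Total hydrogens = 9.
Molecular formula: C7H9F2IO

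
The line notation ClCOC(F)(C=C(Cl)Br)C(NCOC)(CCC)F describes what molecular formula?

C10H16BrCl2F2NO2

Heavy atoms from the SMILES: 1 Br, 10 C, 2 Cl, 2 F, 1 N, 2 O.
Implicit hydrogens by atom environment:
  4 × C: 2 H each → 8
  3 × C: no H
  2 × C: 3 H each → 6
  2 × Cl: no H
  2 × F: no H
  2 × O: no H
  1 × Br: no H
  1 × C: 1 H
  1 × N: 1 H
  Total hydrogens = 16.
Molecular formula: C10H16BrCl2F2NO2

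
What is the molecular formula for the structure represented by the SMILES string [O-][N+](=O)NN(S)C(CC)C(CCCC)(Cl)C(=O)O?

C9H18ClN3O4S

Heavy atoms from the SMILES: 9 C, 1 Cl, 3 N, 4 O, 1 S.
Implicit hydrogens by atom environment:
  4 × C: 2 H each → 8
  2 × C: 3 H each → 6
  2 × C: no H
  2 × O: no H
  1 × C: 1 H
  1 × Cl: no H
  1 × N: 1 H
  1 × N: no H
  1 × N (charge +1): no H
  1 × O: 1 H
  1 × O (charge -1): no H
  1 × S: 1 H
  Total hydrogens = 18.
Molecular formula: C9H18ClN3O4S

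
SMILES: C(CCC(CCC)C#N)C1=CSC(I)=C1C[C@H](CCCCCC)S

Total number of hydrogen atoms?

32

Hydrogens are implicit in SMILES; fill each atom to its normal valence:
  11 × C: 2 H each → 22
  3 × C (aromatic): no H
  2 × C: 3 H each → 6
  2 × C: 1 H each → 2
  1 × C (aromatic): 1 H
  1 × C: no H
  1 × I: no H
  1 × N: no H
  1 × S: 1 H
  1 × S (aromatic): no H
  Total hydrogens = 32.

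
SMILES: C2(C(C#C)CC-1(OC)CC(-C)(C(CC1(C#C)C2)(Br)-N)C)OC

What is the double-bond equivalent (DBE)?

6

Molecular formula from the SMILES: C18H26BrNO2.
DoU = (2C + 2 + N − H − X)/2 = (2·18 + 2 + 1 − 26 − 1)/2 = 12/2 = 6.
(Structurally: 2 ring(s) + 4 π bond(s) = 6.)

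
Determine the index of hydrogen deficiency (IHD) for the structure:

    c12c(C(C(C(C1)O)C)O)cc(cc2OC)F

Molecular formula from the SMILES: C12H15FO3.
DoU = (2C + 2 + N − H − X)/2 = (2·12 + 2 + 0 − 15 − 1)/2 = 10/2 = 5.
(Structurally: 2 ring(s) + 3 π bond(s) = 5.)

5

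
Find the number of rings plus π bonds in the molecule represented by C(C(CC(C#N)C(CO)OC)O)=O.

Molecular formula from the SMILES: C8H13NO4.
DoU = (2C + 2 + N − H − X)/2 = (2·8 + 2 + 1 − 13 − 0)/2 = 6/2 = 3.
(Structurally: 0 ring(s) + 3 π bond(s) = 3.)

3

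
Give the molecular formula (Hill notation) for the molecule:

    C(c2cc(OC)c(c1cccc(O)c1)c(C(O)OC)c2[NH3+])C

Heavy atoms from the SMILES: 17 C, 1 N, 4 O.
Implicit hydrogens by atom environment:
  7 × C (aromatic): no H
  5 × C (aromatic): 1 H each → 5
  3 × C: 3 H each → 9
  2 × O: 1 H each → 2
  2 × O: no H
  1 × C: 2 H
  1 × C: 1 H
  1 × N (charge +1): 3 H
  Total hydrogens = 22.
Net charge +1.
Molecular formula: C17H22NO4+

C17H22NO4+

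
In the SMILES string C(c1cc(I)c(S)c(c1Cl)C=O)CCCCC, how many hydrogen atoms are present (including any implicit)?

16

Hydrogens are implicit in SMILES; fill each atom to its normal valence:
  5 × C: 2 H each → 10
  5 × C (aromatic): no H
  1 × C: 3 H
  1 × C (aromatic): 1 H
  1 × C: 1 H
  1 × Cl: no H
  1 × I: no H
  1 × O: no H
  1 × S: 1 H
  Total hydrogens = 16.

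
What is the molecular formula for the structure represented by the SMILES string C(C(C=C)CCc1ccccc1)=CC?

Heavy atoms from the SMILES: 14 C.
Implicit hydrogens by atom environment:
  5 × C (aromatic): 1 H each → 5
  4 × C: 1 H each → 4
  3 × C: 2 H each → 6
  1 × C: 3 H
  1 × C (aromatic): no H
  Total hydrogens = 18.
Molecular formula: C14H18

C14H18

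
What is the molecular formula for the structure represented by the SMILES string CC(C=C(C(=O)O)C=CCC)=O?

C9H12O3

Heavy atoms from the SMILES: 9 C, 3 O.
Implicit hydrogens by atom environment:
  3 × C: 1 H each → 3
  3 × C: no H
  2 × C: 3 H each → 6
  2 × O: no H
  1 × C: 2 H
  1 × O: 1 H
  Total hydrogens = 12.
Molecular formula: C9H12O3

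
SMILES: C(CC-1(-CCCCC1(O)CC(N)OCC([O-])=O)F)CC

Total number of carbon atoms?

14

The symbol for carbon appears 14 times in the SMILES.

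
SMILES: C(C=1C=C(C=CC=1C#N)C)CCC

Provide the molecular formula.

Heavy atoms from the SMILES: 12 C, 1 N.
Implicit hydrogens by atom environment:
  3 × C: 2 H each → 6
  3 × C (aromatic): 1 H each → 3
  3 × C (aromatic): no H
  2 × C: 3 H each → 6
  1 × C: no H
  1 × N: no H
  Total hydrogens = 15.
Molecular formula: C12H15N

C12H15N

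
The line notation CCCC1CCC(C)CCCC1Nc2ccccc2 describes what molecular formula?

C18H29N

Heavy atoms from the SMILES: 18 C, 1 N.
Implicit hydrogens by atom environment:
  7 × C: 2 H each → 14
  5 × C (aromatic): 1 H each → 5
  3 × C: 1 H each → 3
  2 × C: 3 H each → 6
  1 × C (aromatic): no H
  1 × N: 1 H
  Total hydrogens = 29.
Molecular formula: C18H29N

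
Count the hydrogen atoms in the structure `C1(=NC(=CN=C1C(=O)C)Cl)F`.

4

Hydrogens are implicit in SMILES; fill each atom to its normal valence:
  3 × C (aromatic): no H
  2 × N (aromatic): no H
  1 × C: 3 H
  1 × C (aromatic): 1 H
  1 × C: no H
  1 × Cl: no H
  1 × F: no H
  1 × O: no H
  Total hydrogens = 4.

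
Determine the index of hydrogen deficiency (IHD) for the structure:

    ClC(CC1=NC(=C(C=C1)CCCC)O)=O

5

Molecular formula from the SMILES: C11H14ClNO2.
DoU = (2C + 2 + N − H − X)/2 = (2·11 + 2 + 1 − 14 − 1)/2 = 10/2 = 5.
(Structurally: 1 ring(s) + 4 π bond(s) = 5.)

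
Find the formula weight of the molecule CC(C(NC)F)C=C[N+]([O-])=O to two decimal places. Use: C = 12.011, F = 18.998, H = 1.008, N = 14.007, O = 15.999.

162.16

Molecular formula: C6H11FN2O2.
M = 6×12.011 + 1×18.998 + 11×1.008 + 2×14.007 + 2×15.999 = 162.16 g/mol.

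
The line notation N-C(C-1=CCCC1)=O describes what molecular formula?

Heavy atoms from the SMILES: 6 C, 1 N, 1 O.
Implicit hydrogens by atom environment:
  3 × C: 2 H each → 6
  2 × C: no H
  1 × C: 1 H
  1 × N: 2 H
  1 × O: no H
  Total hydrogens = 9.
Molecular formula: C6H9NO

C6H9NO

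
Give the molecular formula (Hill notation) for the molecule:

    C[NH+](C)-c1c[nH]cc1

C6H11N2+

Heavy atoms from the SMILES: 6 C, 2 N.
Implicit hydrogens by atom environment:
  3 × C (aromatic): 1 H each → 3
  2 × C: 3 H each → 6
  1 × C (aromatic): no H
  1 × N (aromatic): 1 H
  1 × N (charge +1): 1 H
  Total hydrogens = 11.
Net charge +1.
Molecular formula: C6H11N2+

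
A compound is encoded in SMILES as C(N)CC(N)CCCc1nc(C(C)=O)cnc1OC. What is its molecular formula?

Heavy atoms from the SMILES: 13 C, 4 N, 2 O.
Implicit hydrogens by atom environment:
  5 × C: 2 H each → 10
  3 × C (aromatic): no H
  2 × C: 3 H each → 6
  2 × N: 2 H each → 4
  2 × N (aromatic): no H
  2 × O: no H
  1 × C (aromatic): 1 H
  1 × C: 1 H
  1 × C: no H
  Total hydrogens = 22.
Molecular formula: C13H22N4O2

C13H22N4O2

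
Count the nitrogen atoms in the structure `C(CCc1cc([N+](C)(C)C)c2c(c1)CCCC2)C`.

1

The symbol for nitrogen appears 1 time in the SMILES.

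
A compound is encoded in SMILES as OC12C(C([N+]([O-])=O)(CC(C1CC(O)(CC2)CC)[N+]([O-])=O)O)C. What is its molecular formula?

C13H22N2O7

Heavy atoms from the SMILES: 13 C, 2 N, 7 O.
Implicit hydrogens by atom environment:
  5 × C: 2 H each → 10
  3 × C: 1 H each → 3
  3 × C: no H
  3 × O: 1 H each → 3
  2 × C: 3 H each → 6
  2 × N (charge +1): no H
  2 × O: no H
  2 × O (charge -1): no H
  Total hydrogens = 22.
Molecular formula: C13H22N2O7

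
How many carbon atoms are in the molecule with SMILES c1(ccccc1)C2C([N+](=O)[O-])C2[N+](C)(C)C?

12

The symbol for carbon appears 12 times in the SMILES. Lowercase c denotes aromatic carbon and counts toward C.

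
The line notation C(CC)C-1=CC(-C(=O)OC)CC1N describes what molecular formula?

Heavy atoms from the SMILES: 10 C, 1 N, 2 O.
Implicit hydrogens by atom environment:
  3 × C: 2 H each → 6
  3 × C: 1 H each → 3
  2 × C: 3 H each → 6
  2 × C: no H
  2 × O: no H
  1 × N: 2 H
  Total hydrogens = 17.
Molecular formula: C10H17NO2

C10H17NO2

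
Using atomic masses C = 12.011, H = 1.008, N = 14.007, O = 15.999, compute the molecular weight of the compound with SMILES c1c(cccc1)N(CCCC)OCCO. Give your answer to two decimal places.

209.29

Molecular formula: C12H19NO2.
M = 12×12.011 + 19×1.008 + 1×14.007 + 2×15.999 = 209.29 g/mol.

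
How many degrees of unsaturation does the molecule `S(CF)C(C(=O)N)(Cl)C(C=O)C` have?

2

Molecular formula from the SMILES: C6H9ClFNO2S.
DoU = (2C + 2 + N − H − X)/2 = (2·6 + 2 + 1 − 9 − 2)/2 = 4/2 = 2.
(Structurally: 0 ring(s) + 2 π bond(s) = 2.)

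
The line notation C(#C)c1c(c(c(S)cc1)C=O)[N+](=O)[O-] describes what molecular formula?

C9H5NO3S

Heavy atoms from the SMILES: 9 C, 1 N, 3 O, 1 S.
Implicit hydrogens by atom environment:
  4 × C (aromatic): no H
  2 × C (aromatic): 1 H each → 2
  2 × C: 1 H each → 2
  2 × O: no H
  1 × C: no H
  1 × N (charge +1): no H
  1 × O (charge -1): no H
  1 × S: 1 H
  Total hydrogens = 5.
Molecular formula: C9H5NO3S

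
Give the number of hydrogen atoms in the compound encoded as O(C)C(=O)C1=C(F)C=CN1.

6

Hydrogens are implicit in SMILES; fill each atom to its normal valence:
  2 × C (aromatic): 1 H each → 2
  2 × C (aromatic): no H
  2 × O: no H
  1 × C: 3 H
  1 × C: no H
  1 × F: no H
  1 × N (aromatic): 1 H
  Total hydrogens = 6.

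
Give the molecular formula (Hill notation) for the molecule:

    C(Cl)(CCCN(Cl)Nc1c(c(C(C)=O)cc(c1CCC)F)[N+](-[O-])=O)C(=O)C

Heavy atoms from the SMILES: 17 C, 2 Cl, 1 F, 3 N, 4 O.
Implicit hydrogens by atom environment:
  5 × C: 2 H each → 10
  5 × C (aromatic): no H
  3 × C: 3 H each → 9
  3 × O: no H
  2 × C: no H
  2 × Cl: no H
  1 × C (aromatic): 1 H
  1 × C: 1 H
  1 × F: no H
  1 × N: 1 H
  1 × N: no H
  1 × N (charge +1): no H
  1 × O (charge -1): no H
  Total hydrogens = 22.
Molecular formula: C17H22Cl2FN3O4

C17H22Cl2FN3O4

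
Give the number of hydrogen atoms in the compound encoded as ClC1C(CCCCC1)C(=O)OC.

15

Hydrogens are implicit in SMILES; fill each atom to its normal valence:
  5 × C: 2 H each → 10
  2 × C: 1 H each → 2
  2 × O: no H
  1 × C: 3 H
  1 × C: no H
  1 × Cl: no H
  Total hydrogens = 15.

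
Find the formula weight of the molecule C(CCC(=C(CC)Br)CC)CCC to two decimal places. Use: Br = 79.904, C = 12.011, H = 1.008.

247.22

Molecular formula: C12H23Br.
M = 1×79.904 + 12×12.011 + 23×1.008 = 247.22 g/mol.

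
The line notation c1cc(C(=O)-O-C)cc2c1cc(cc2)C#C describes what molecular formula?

Heavy atoms from the SMILES: 14 C, 2 O.
Implicit hydrogens by atom environment:
  6 × C (aromatic): 1 H each → 6
  4 × C (aromatic): no H
  2 × C: no H
  2 × O: no H
  1 × C: 3 H
  1 × C: 1 H
  Total hydrogens = 10.
Molecular formula: C14H10O2

C14H10O2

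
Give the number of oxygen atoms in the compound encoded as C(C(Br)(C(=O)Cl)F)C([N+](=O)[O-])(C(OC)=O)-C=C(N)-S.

The symbol for oxygen appears 5 times in the SMILES.

5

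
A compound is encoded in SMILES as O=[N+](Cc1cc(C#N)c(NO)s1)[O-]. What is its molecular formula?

C6H5N3O3S

Heavy atoms from the SMILES: 6 C, 3 N, 3 O, 1 S.
Implicit hydrogens by atom environment:
  3 × C (aromatic): no H
  1 × C: 2 H
  1 × C (aromatic): 1 H
  1 × C: no H
  1 × N: 1 H
  1 × N: no H
  1 × N (charge +1): no H
  1 × O: 1 H
  1 × O: no H
  1 × O (charge -1): no H
  1 × S (aromatic): no H
  Total hydrogens = 5.
Molecular formula: C6H5N3O3S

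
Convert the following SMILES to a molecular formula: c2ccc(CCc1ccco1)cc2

C12H12O

Heavy atoms from the SMILES: 12 C, 1 O.
Implicit hydrogens by atom environment:
  8 × C (aromatic): 1 H each → 8
  2 × C: 2 H each → 4
  2 × C (aromatic): no H
  1 × O (aromatic): no H
  Total hydrogens = 12.
Molecular formula: C12H12O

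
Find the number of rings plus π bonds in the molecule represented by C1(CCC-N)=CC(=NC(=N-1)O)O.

Molecular formula from the SMILES: C7H11N3O2.
DoU = (2C + 2 + N − H − X)/2 = (2·7 + 2 + 3 − 11 − 0)/2 = 8/2 = 4.
(Structurally: 1 ring(s) + 3 π bond(s) = 4.)

4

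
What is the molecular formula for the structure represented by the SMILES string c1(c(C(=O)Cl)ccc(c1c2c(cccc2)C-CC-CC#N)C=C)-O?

Heavy atoms from the SMILES: 20 C, 1 Cl, 1 N, 2 O.
Implicit hydrogens by atom environment:
  6 × C (aromatic): 1 H each → 6
  6 × C (aromatic): no H
  5 × C: 2 H each → 10
  2 × C: no H
  1 × C: 1 H
  1 × Cl: no H
  1 × N: no H
  1 × O: 1 H
  1 × O: no H
  Total hydrogens = 18.
Molecular formula: C20H18ClNO2

C20H18ClNO2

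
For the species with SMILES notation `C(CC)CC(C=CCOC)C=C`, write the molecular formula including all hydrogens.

Heavy atoms from the SMILES: 11 C, 1 O.
Implicit hydrogens by atom environment:
  5 × C: 2 H each → 10
  4 × C: 1 H each → 4
  2 × C: 3 H each → 6
  1 × O: no H
  Total hydrogens = 20.
Molecular formula: C11H20O

C11H20O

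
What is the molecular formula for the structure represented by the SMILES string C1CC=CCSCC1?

C7H12S

Heavy atoms from the SMILES: 7 C, 1 S.
Implicit hydrogens by atom environment:
  5 × C: 2 H each → 10
  2 × C: 1 H each → 2
  1 × S: no H
  Total hydrogens = 12.
Molecular formula: C7H12S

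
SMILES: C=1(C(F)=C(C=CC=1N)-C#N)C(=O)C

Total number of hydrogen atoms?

7

Hydrogens are implicit in SMILES; fill each atom to its normal valence:
  4 × C (aromatic): no H
  2 × C (aromatic): 1 H each → 2
  2 × C: no H
  1 × C: 3 H
  1 × F: no H
  1 × N: 2 H
  1 × N: no H
  1 × O: no H
  Total hydrogens = 7.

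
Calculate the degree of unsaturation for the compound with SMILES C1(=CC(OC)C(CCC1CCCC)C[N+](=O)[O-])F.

Molecular formula from the SMILES: C13H22FNO3.
DoU = (2C + 2 + N − H − X)/2 = (2·13 + 2 + 1 − 22 − 1)/2 = 6/2 = 3.
(Structurally: 1 ring(s) + 2 π bond(s) = 3.)

3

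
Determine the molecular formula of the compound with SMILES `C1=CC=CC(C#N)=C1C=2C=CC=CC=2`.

C13H9N

Heavy atoms from the SMILES: 13 C, 1 N.
Implicit hydrogens by atom environment:
  9 × C (aromatic): 1 H each → 9
  3 × C (aromatic): no H
  1 × C: no H
  1 × N: no H
  Total hydrogens = 9.
Molecular formula: C13H9N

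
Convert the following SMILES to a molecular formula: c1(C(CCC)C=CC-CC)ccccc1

Heavy atoms from the SMILES: 15 C.
Implicit hydrogens by atom environment:
  5 × C (aromatic): 1 H each → 5
  4 × C: 2 H each → 8
  3 × C: 1 H each → 3
  2 × C: 3 H each → 6
  1 × C (aromatic): no H
  Total hydrogens = 22.
Molecular formula: C15H22

C15H22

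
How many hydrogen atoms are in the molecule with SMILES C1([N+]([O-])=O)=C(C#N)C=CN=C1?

3

Hydrogens are implicit in SMILES; fill each atom to its normal valence:
  3 × C (aromatic): 1 H each → 3
  2 × C (aromatic): no H
  1 × C: no H
  1 × N (aromatic): no H
  1 × N (charge +1): no H
  1 × N: no H
  1 × O: no H
  1 × O (charge -1): no H
  Total hydrogens = 3.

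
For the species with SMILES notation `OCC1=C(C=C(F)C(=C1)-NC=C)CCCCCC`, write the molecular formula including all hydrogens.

Heavy atoms from the SMILES: 15 C, 1 F, 1 N, 1 O.
Implicit hydrogens by atom environment:
  7 × C: 2 H each → 14
  4 × C (aromatic): no H
  2 × C (aromatic): 1 H each → 2
  1 × C: 3 H
  1 × C: 1 H
  1 × F: no H
  1 × N: 1 H
  1 × O: 1 H
  Total hydrogens = 22.
Molecular formula: C15H22FNO

C15H22FNO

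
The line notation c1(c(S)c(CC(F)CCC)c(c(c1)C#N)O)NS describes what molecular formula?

C12H15FN2OS2

Heavy atoms from the SMILES: 12 C, 1 F, 2 N, 1 O, 2 S.
Implicit hydrogens by atom environment:
  5 × C (aromatic): no H
  3 × C: 2 H each → 6
  2 × S: 1 H each → 2
  1 × C: 3 H
  1 × C (aromatic): 1 H
  1 × C: 1 H
  1 × C: no H
  1 × F: no H
  1 × N: 1 H
  1 × N: no H
  1 × O: 1 H
  Total hydrogens = 15.
Molecular formula: C12H15FN2OS2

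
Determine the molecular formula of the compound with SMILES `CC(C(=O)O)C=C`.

Heavy atoms from the SMILES: 5 C, 2 O.
Implicit hydrogens by atom environment:
  2 × C: 1 H each → 2
  1 × C: 3 H
  1 × C: 2 H
  1 × C: no H
  1 × O: 1 H
  1 × O: no H
  Total hydrogens = 8.
Molecular formula: C5H8O2

C5H8O2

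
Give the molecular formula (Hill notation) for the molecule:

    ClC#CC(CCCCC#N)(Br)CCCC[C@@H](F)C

C14H20BrClFN

Heavy atoms from the SMILES: 1 Br, 14 C, 1 Cl, 1 F, 1 N.
Implicit hydrogens by atom environment:
  8 × C: 2 H each → 16
  4 × C: no H
  1 × Br: no H
  1 × C: 3 H
  1 × C: 1 H
  1 × Cl: no H
  1 × F: no H
  1 × N: no H
  Total hydrogens = 20.
Molecular formula: C14H20BrClFN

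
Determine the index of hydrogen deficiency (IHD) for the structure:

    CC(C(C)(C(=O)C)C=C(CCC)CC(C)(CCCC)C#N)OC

4

Molecular formula from the SMILES: C20H35NO2.
DoU = (2C + 2 + N − H − X)/2 = (2·20 + 2 + 1 − 35 − 0)/2 = 8/2 = 4.
(Structurally: 0 ring(s) + 4 π bond(s) = 4.)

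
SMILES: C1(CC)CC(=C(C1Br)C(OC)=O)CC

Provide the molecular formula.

C11H17BrO2

Heavy atoms from the SMILES: 1 Br, 11 C, 2 O.
Implicit hydrogens by atom environment:
  3 × C: 3 H each → 9
  3 × C: 2 H each → 6
  3 × C: no H
  2 × C: 1 H each → 2
  2 × O: no H
  1 × Br: no H
  Total hydrogens = 17.
Molecular formula: C11H17BrO2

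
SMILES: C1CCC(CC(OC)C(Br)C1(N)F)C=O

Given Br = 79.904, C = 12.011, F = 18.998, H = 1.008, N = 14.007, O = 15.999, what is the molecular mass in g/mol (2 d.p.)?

282.15

Molecular formula: C10H17BrFNO2.
M = 1×79.904 + 10×12.011 + 1×18.998 + 17×1.008 + 1×14.007 + 2×15.999 = 282.15 g/mol.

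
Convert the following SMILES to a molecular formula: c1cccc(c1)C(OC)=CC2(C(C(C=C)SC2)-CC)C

C18H24OS

Heavy atoms from the SMILES: 18 C, 1 O, 1 S.
Implicit hydrogens by atom environment:
  5 × C (aromatic): 1 H each → 5
  4 × C: 1 H each → 4
  3 × C: 3 H each → 9
  3 × C: 2 H each → 6
  2 × C: no H
  1 × C (aromatic): no H
  1 × O: no H
  1 × S: no H
  Total hydrogens = 24.
Molecular formula: C18H24OS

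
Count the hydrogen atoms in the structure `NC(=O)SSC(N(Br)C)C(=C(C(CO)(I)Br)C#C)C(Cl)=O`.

10

Hydrogens are implicit in SMILES; fill each atom to its normal valence:
  6 × C: no H
  2 × Br: no H
  2 × C: 1 H each → 2
  2 × O: no H
  2 × S: no H
  1 × C: 3 H
  1 × C: 2 H
  1 × Cl: no H
  1 × I: no H
  1 × N: 2 H
  1 × N: no H
  1 × O: 1 H
  Total hydrogens = 10.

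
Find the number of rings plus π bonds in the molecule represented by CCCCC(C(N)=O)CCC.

Molecular formula from the SMILES: C9H19NO.
DoU = (2C + 2 + N − H − X)/2 = (2·9 + 2 + 1 − 19 − 0)/2 = 2/2 = 1.
(Structurally: 0 ring(s) + 1 π bond(s) = 1.)

1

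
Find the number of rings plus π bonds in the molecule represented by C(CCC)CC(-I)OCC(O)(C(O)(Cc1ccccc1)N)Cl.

4

Molecular formula from the SMILES: C16H25ClINO3.
DoU = (2C + 2 + N − H − X)/2 = (2·16 + 2 + 1 − 25 − 2)/2 = 8/2 = 4.
(Structurally: 1 ring(s) + 3 π bond(s) = 4.)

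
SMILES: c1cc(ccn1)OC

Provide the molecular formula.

C6H7NO

Heavy atoms from the SMILES: 6 C, 1 N, 1 O.
Implicit hydrogens by atom environment:
  4 × C (aromatic): 1 H each → 4
  1 × C: 3 H
  1 × C (aromatic): no H
  1 × N (aromatic): no H
  1 × O: no H
  Total hydrogens = 7.
Molecular formula: C6H7NO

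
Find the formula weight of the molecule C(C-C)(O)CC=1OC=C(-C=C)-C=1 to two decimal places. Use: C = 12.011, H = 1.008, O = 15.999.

166.22

Molecular formula: C10H14O2.
M = 10×12.011 + 14×1.008 + 2×15.999 = 166.22 g/mol.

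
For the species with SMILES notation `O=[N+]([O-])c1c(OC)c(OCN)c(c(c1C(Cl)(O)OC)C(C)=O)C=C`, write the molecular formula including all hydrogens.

Heavy atoms from the SMILES: 14 C, 1 Cl, 2 N, 7 O.
Implicit hydrogens by atom environment:
  6 × C (aromatic): no H
  5 × O: no H
  3 × C: 3 H each → 9
  2 × C: 2 H each → 4
  2 × C: no H
  1 × C: 1 H
  1 × Cl: no H
  1 × N: 2 H
  1 × N (charge +1): no H
  1 × O: 1 H
  1 × O (charge -1): no H
  Total hydrogens = 17.
Molecular formula: C14H17ClN2O7

C14H17ClN2O7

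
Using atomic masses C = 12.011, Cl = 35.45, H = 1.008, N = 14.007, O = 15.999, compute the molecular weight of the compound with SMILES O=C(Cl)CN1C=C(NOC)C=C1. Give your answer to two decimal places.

Molecular formula: C7H9ClN2O2.
M = 7×12.011 + 1×35.45 + 9×1.008 + 2×14.007 + 2×15.999 = 188.61 g/mol.

188.61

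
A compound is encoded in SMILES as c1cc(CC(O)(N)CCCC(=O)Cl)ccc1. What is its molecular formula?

C12H16ClNO2

Heavy atoms from the SMILES: 12 C, 1 Cl, 1 N, 2 O.
Implicit hydrogens by atom environment:
  5 × C (aromatic): 1 H each → 5
  4 × C: 2 H each → 8
  2 × C: no H
  1 × C (aromatic): no H
  1 × Cl: no H
  1 × N: 2 H
  1 × O: 1 H
  1 × O: no H
  Total hydrogens = 16.
Molecular formula: C12H16ClNO2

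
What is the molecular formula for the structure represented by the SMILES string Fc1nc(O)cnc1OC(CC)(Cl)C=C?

C9H10ClFN2O2

Heavy atoms from the SMILES: 9 C, 1 Cl, 1 F, 2 N, 2 O.
Implicit hydrogens by atom environment:
  3 × C (aromatic): no H
  2 × C: 2 H each → 4
  2 × N (aromatic): no H
  1 × C: 3 H
  1 × C (aromatic): 1 H
  1 × C: 1 H
  1 × C: no H
  1 × Cl: no H
  1 × F: no H
  1 × O: 1 H
  1 × O: no H
  Total hydrogens = 10.
Molecular formula: C9H10ClFN2O2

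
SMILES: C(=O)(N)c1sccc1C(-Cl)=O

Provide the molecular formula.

C6H4ClNO2S

Heavy atoms from the SMILES: 6 C, 1 Cl, 1 N, 2 O, 1 S.
Implicit hydrogens by atom environment:
  2 × C (aromatic): 1 H each → 2
  2 × C (aromatic): no H
  2 × C: no H
  2 × O: no H
  1 × Cl: no H
  1 × N: 2 H
  1 × S (aromatic): no H
  Total hydrogens = 4.
Molecular formula: C6H4ClNO2S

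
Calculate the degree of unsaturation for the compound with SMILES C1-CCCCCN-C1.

Molecular formula from the SMILES: C7H15N.
DoU = (2C + 2 + N − H − X)/2 = (2·7 + 2 + 1 − 15 − 0)/2 = 2/2 = 1.
(Structurally: 1 ring(s) + 0 π bond(s) = 1.)

1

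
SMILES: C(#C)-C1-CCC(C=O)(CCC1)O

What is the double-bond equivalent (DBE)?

4

Molecular formula from the SMILES: C10H14O2.
DoU = (2C + 2 + N − H − X)/2 = (2·10 + 2 + 0 − 14 − 0)/2 = 8/2 = 4.
(Structurally: 1 ring(s) + 3 π bond(s) = 4.)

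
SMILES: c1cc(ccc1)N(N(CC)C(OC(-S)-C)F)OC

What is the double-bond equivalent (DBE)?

4

Molecular formula from the SMILES: C12H19FN2O2S.
DoU = (2C + 2 + N − H − X)/2 = (2·12 + 2 + 2 − 19 − 1)/2 = 8/2 = 4.
(Structurally: 1 ring(s) + 3 π bond(s) = 4.)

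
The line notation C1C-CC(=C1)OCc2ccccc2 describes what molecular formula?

Heavy atoms from the SMILES: 12 C, 1 O.
Implicit hydrogens by atom environment:
  5 × C (aromatic): 1 H each → 5
  4 × C: 2 H each → 8
  1 × C: 1 H
  1 × C: no H
  1 × C (aromatic): no H
  1 × O: no H
  Total hydrogens = 14.
Molecular formula: C12H14O

C12H14O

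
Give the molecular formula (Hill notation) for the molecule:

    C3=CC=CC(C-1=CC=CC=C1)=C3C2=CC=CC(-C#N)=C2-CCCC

Heavy atoms from the SMILES: 23 C, 1 N.
Implicit hydrogens by atom environment:
  12 × C (aromatic): 1 H each → 12
  6 × C (aromatic): no H
  3 × C: 2 H each → 6
  1 × C: 3 H
  1 × C: no H
  1 × N: no H
  Total hydrogens = 21.
Molecular formula: C23H21N

C23H21N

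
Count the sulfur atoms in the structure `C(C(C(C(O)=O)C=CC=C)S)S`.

The symbol for sulfur appears 2 times in the SMILES.

2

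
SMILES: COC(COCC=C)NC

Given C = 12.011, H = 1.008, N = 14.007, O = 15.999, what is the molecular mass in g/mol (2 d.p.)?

Molecular formula: C7H15NO2.
M = 7×12.011 + 15×1.008 + 1×14.007 + 2×15.999 = 145.20 g/mol.

145.20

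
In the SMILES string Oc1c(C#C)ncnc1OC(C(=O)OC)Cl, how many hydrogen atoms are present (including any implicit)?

7

Hydrogens are implicit in SMILES; fill each atom to its normal valence:
  3 × C (aromatic): no H
  3 × O: no H
  2 × C: 1 H each → 2
  2 × C: no H
  2 × N (aromatic): no H
  1 × C: 3 H
  1 × C (aromatic): 1 H
  1 × Cl: no H
  1 × O: 1 H
  Total hydrogens = 7.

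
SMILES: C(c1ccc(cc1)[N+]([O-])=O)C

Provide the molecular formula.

Heavy atoms from the SMILES: 8 C, 1 N, 2 O.
Implicit hydrogens by atom environment:
  4 × C (aromatic): 1 H each → 4
  2 × C (aromatic): no H
  1 × C: 3 H
  1 × C: 2 H
  1 × N (charge +1): no H
  1 × O: no H
  1 × O (charge -1): no H
  Total hydrogens = 9.
Molecular formula: C8H9NO2

C8H9NO2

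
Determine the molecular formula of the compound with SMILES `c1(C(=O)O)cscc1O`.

C5H4O3S

Heavy atoms from the SMILES: 5 C, 3 O, 1 S.
Implicit hydrogens by atom environment:
  2 × C (aromatic): 1 H each → 2
  2 × C (aromatic): no H
  2 × O: 1 H each → 2
  1 × C: no H
  1 × O: no H
  1 × S (aromatic): no H
  Total hydrogens = 4.
Molecular formula: C5H4O3S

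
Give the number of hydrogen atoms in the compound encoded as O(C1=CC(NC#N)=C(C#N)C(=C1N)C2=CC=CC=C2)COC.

14

Hydrogens are implicit in SMILES; fill each atom to its normal valence:
  6 × C (aromatic): 1 H each → 6
  6 × C (aromatic): no H
  2 × C: no H
  2 × N: no H
  2 × O: no H
  1 × C: 3 H
  1 × C: 2 H
  1 × N: 2 H
  1 × N: 1 H
  Total hydrogens = 14.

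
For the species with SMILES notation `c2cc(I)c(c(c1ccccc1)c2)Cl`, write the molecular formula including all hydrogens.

Heavy atoms from the SMILES: 12 C, 1 Cl, 1 I.
Implicit hydrogens by atom environment:
  8 × C (aromatic): 1 H each → 8
  4 × C (aromatic): no H
  1 × Cl: no H
  1 × I: no H
  Total hydrogens = 8.
Molecular formula: C12H8ClI

C12H8ClI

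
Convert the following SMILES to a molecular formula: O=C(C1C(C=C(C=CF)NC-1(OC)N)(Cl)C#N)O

C10H11ClFN3O3

Heavy atoms from the SMILES: 10 C, 1 Cl, 1 F, 3 N, 3 O.
Implicit hydrogens by atom environment:
  5 × C: no H
  4 × C: 1 H each → 4
  2 × O: no H
  1 × C: 3 H
  1 × Cl: no H
  1 × F: no H
  1 × N: 2 H
  1 × N: 1 H
  1 × N: no H
  1 × O: 1 H
  Total hydrogens = 11.
Molecular formula: C10H11ClFN3O3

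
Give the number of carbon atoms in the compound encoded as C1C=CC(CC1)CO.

7

The symbol for carbon appears 7 times in the SMILES.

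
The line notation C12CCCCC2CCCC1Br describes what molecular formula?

C10H17Br

Heavy atoms from the SMILES: 1 Br, 10 C.
Implicit hydrogens by atom environment:
  7 × C: 2 H each → 14
  3 × C: 1 H each → 3
  1 × Br: no H
  Total hydrogens = 17.
Molecular formula: C10H17Br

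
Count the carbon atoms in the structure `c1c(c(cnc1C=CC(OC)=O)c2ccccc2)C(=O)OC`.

The symbol for carbon appears 17 times in the SMILES. Lowercase c denotes aromatic carbon and counts toward C.

17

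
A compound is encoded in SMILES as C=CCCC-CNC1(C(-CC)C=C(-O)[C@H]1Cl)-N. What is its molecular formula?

C13H23ClN2O

Heavy atoms from the SMILES: 13 C, 1 Cl, 2 N, 1 O.
Implicit hydrogens by atom environment:
  6 × C: 2 H each → 12
  4 × C: 1 H each → 4
  2 × C: no H
  1 × C: 3 H
  1 × Cl: no H
  1 × N: 2 H
  1 × N: 1 H
  1 × O: 1 H
  Total hydrogens = 23.
Molecular formula: C13H23ClN2O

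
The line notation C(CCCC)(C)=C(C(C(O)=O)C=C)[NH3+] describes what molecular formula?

Heavy atoms from the SMILES: 11 C, 1 N, 2 O.
Implicit hydrogens by atom environment:
  4 × C: 2 H each → 8
  3 × C: no H
  2 × C: 3 H each → 6
  2 × C: 1 H each → 2
  1 × N (charge +1): 3 H
  1 × O: 1 H
  1 × O: no H
  Total hydrogens = 20.
Net charge +1.
Molecular formula: C11H20NO2+

C11H20NO2+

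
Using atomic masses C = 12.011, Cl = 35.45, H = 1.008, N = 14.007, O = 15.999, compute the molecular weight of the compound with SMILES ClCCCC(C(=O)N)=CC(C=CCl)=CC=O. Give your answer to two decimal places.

Molecular formula: C11H13Cl2NO2.
M = 11×12.011 + 2×35.45 + 13×1.008 + 1×14.007 + 2×15.999 = 262.13 g/mol.

262.13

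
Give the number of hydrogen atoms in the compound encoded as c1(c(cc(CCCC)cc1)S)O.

Hydrogens are implicit in SMILES; fill each atom to its normal valence:
  3 × C: 2 H each → 6
  3 × C (aromatic): 1 H each → 3
  3 × C (aromatic): no H
  1 × C: 3 H
  1 × O: 1 H
  1 × S: 1 H
  Total hydrogens = 14.

14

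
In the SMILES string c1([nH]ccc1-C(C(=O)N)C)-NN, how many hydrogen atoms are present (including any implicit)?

Hydrogens are implicit in SMILES; fill each atom to its normal valence:
  2 × C (aromatic): 1 H each → 2
  2 × C (aromatic): no H
  2 × N: 2 H each → 4
  1 × C: 3 H
  1 × C: 1 H
  1 × C: no H
  1 × N (aromatic): 1 H
  1 × N: 1 H
  1 × O: no H
  Total hydrogens = 12.

12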